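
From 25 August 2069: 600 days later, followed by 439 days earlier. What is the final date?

Adding 600 days from August 25, 2069:
August has 31 days, so 31 − 25 = 6 days remain after August 25, 2069; 600 − 6 = 594 left.
September 2069 has 30 days: 594 − 30 = 564 left.
October 2069 has 31 days: 564 − 31 = 533 left.
November 2069 has 30 days: 533 − 30 = 503 left.
December 2069 has 31 days: 503 − 31 = 472 left.
January 2070 has 31 days: 472 − 31 = 441 left.
February 2070 has 28 days (2070 is not a leap year): 441 − 28 = 413 left.
March 2070 has 31 days: 413 − 31 = 382 left.
April 2070 has 30 days: 382 − 30 = 352 left.
May 2070 has 31 days: 352 − 31 = 321 left.
June 2070 has 30 days: 321 − 30 = 291 left.
July 2070 has 31 days: 291 − 31 = 260 left.
August 2070 has 31 days: 260 − 31 = 229 left.
September 2070 has 30 days: 229 − 30 = 199 left.
October 2070 has 31 days: 199 − 31 = 168 left.
November 2070 has 30 days: 168 − 30 = 138 left.
December 2070 has 31 days: 138 − 31 = 107 left.
January 2071 has 31 days: 107 − 31 = 76 left.
February 2071 has 28 days (2071 is not a leap year): 76 − 28 = 48 left.
March 2071 has 31 days: 48 − 31 = 17 left.
17 days into April 2071 → April 17, 2071.
Subtracting 439 days from April 17, 2071:
Going back 17 days from April 17, 2071 reaches the end of the previous month; 439 − 17 = 422 left.
March 2071 has 31 days: 422 − 31 = 391 left.
February 2071 has 28 days (2071 is not a leap year): 391 − 28 = 363 left.
January 2071 has 31 days: 363 − 31 = 332 left.
December 2070 has 31 days: 332 − 31 = 301 left.
November 2070 has 30 days: 301 − 30 = 271 left.
October 2070 has 31 days: 271 − 31 = 240 left.
September 2070 has 30 days: 240 − 30 = 210 left.
August 2070 has 31 days: 210 − 31 = 179 left.
July 2070 has 31 days: 179 − 31 = 148 left.
June 2070 has 30 days: 148 − 30 = 118 left.
May 2070 has 31 days: 118 − 31 = 87 left.
April 2070 has 30 days: 87 − 30 = 57 left.
March 2070 has 31 days: 57 − 31 = 26 left.
February 2070 has 28 days; 28 − 26 = 2 → February 2, 2070.

February 2, 2070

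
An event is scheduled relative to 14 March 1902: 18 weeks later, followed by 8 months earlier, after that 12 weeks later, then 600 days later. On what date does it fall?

October 3, 1903

Adding 18 weeks (= 126 days) from March 14, 1902:
March has 31 days, so 31 − 14 = 17 days remain after March 14, 1902; 126 − 17 = 109 left.
April 1902 has 30 days: 109 − 30 = 79 left.
May 1902 has 31 days: 79 − 31 = 48 left.
June 1902 has 30 days: 48 − 30 = 18 left.
18 days into July 1902 → July 18, 1902.
Counting back 8 months from July 18, 1902:
month 7 − 8 = -1, which is month 11 of year 1901 → November 1901.
Day 18 is valid in November, giving November 18, 1901.
Advancing 12 weeks (= 84 days) from November 18, 1901:
November has 30 days, so 30 − 18 = 12 days remain after November 18, 1901; 84 − 12 = 72 left.
December 1901 has 31 days: 72 − 31 = 41 left.
January 1902 has 31 days: 41 − 31 = 10 left.
10 days into February 1902 → February 10, 1902.
Adding 600 days from February 10, 1902:
February has 28 days, so 28 − 10 = 18 days remain after February 10, 1902; 600 − 18 = 582 left.
March 1902 has 31 days: 582 − 31 = 551 left.
April 1902 has 30 days: 551 − 30 = 521 left.
May 1902 has 31 days: 521 − 31 = 490 left.
June 1902 has 30 days: 490 − 30 = 460 left.
July 1902 has 31 days: 460 − 31 = 429 left.
August 1902 has 31 days: 429 − 31 = 398 left.
September 1902 has 30 days: 398 − 30 = 368 left.
October 1902 has 31 days: 368 − 31 = 337 left.
November 1902 has 30 days: 337 − 30 = 307 left.
December 1902 has 31 days: 307 − 31 = 276 left.
January 1903 has 31 days: 276 − 31 = 245 left.
February 1903 has 28 days (1903 is not a leap year): 245 − 28 = 217 left.
March 1903 has 31 days: 217 − 31 = 186 left.
April 1903 has 30 days: 186 − 30 = 156 left.
May 1903 has 31 days: 156 − 31 = 125 left.
June 1903 has 30 days: 125 − 30 = 95 left.
July 1903 has 31 days: 95 − 31 = 64 left.
August 1903 has 31 days: 64 − 31 = 33 left.
September 1903 has 30 days: 33 − 30 = 3 left.
3 days into October 1903 → October 3, 1903.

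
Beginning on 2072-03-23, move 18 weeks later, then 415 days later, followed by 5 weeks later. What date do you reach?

Advancing 18 weeks (= 126 days) from March 23, 2072:
March has 31 days, so 31 − 23 = 8 days remain after March 23, 2072; 126 − 8 = 118 left.
April 2072 has 30 days: 118 − 30 = 88 left.
May 2072 has 31 days: 88 − 31 = 57 left.
June 2072 has 30 days: 57 − 30 = 27 left.
27 days into July 2072 → July 27, 2072.
Counting forward 415 days from July 27, 2072:
July has 31 days, so 31 − 27 = 4 days remain after July 27, 2072; 415 − 4 = 411 left.
August 2072 has 31 days: 411 − 31 = 380 left.
September 2072 has 30 days: 380 − 30 = 350 left.
October 2072 has 31 days: 350 − 31 = 319 left.
November 2072 has 30 days: 319 − 30 = 289 left.
December 2072 has 31 days: 289 − 31 = 258 left.
January 2073 has 31 days: 258 − 31 = 227 left.
February 2073 has 28 days (2073 is not a leap year): 227 − 28 = 199 left.
March 2073 has 31 days: 199 − 31 = 168 left.
April 2073 has 30 days: 168 − 30 = 138 left.
May 2073 has 31 days: 138 − 31 = 107 left.
June 2073 has 30 days: 107 − 30 = 77 left.
July 2073 has 31 days: 77 − 31 = 46 left.
August 2073 has 31 days: 46 − 31 = 15 left.
15 days into September 2073 → September 15, 2073.
Advancing 5 weeks (= 35 days) from September 15, 2073:
September has 30 days, so 30 − 15 = 15 days remain after September 15, 2073; 35 − 15 = 20 left.
20 days into October 2073 → October 20, 2073.

October 20, 2073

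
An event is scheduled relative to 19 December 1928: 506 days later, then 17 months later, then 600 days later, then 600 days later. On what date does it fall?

January 21, 1935

Adding 506 days from December 19, 1928:
December has 31 days, so 31 − 19 = 12 days remain after December 19, 1928; 506 − 12 = 494 left.
January 1929 has 31 days: 494 − 31 = 463 left.
February 1929 has 28 days (1929 is not a leap year): 463 − 28 = 435 left.
March 1929 has 31 days: 435 − 31 = 404 left.
April 1929 has 30 days: 404 − 30 = 374 left.
May 1929 has 31 days: 374 − 31 = 343 left.
June 1929 has 30 days: 343 − 30 = 313 left.
July 1929 has 31 days: 313 − 31 = 282 left.
August 1929 has 31 days: 282 − 31 = 251 left.
September 1929 has 30 days: 251 − 30 = 221 left.
October 1929 has 31 days: 221 − 31 = 190 left.
November 1929 has 30 days: 190 − 30 = 160 left.
December 1929 has 31 days: 160 − 31 = 129 left.
January 1930 has 31 days: 129 − 31 = 98 left.
February 1930 has 28 days (1930 is not a leap year): 98 − 28 = 70 left.
March 1930 has 31 days: 70 − 31 = 39 left.
April 1930 has 30 days: 39 − 30 = 9 left.
9 days into May 1930 → May 9, 1930.
Counting forward 17 months from May 9, 1930:
month 5 + 17 = 22, which is month 10 of year 1931 → October 1931.
Day 9 is valid in October, giving October 9, 1931.
Adding 600 days from October 9, 1931:
October has 31 days, so 31 − 9 = 22 days remain after October 9, 1931; 600 − 22 = 578 left.
November 1931 has 30 days: 578 − 30 = 548 left.
December 1931 has 31 days: 548 − 31 = 517 left.
January 1932 has 31 days: 517 − 31 = 486 left.
February 1932 has 29 days (1932 is a leap year): 486 − 29 = 457 left.
March 1932 has 31 days: 457 − 31 = 426 left.
April 1932 has 30 days: 426 − 30 = 396 left.
May 1932 has 31 days: 396 − 31 = 365 left.
June 1932 has 30 days: 365 − 30 = 335 left.
July 1932 has 31 days: 335 − 31 = 304 left.
August 1932 has 31 days: 304 − 31 = 273 left.
September 1932 has 30 days: 273 − 30 = 243 left.
October 1932 has 31 days: 243 − 31 = 212 left.
November 1932 has 30 days: 212 − 30 = 182 left.
December 1932 has 31 days: 182 − 31 = 151 left.
January 1933 has 31 days: 151 − 31 = 120 left.
February 1933 has 28 days (1933 is not a leap year): 120 − 28 = 92 left.
March 1933 has 31 days: 92 − 31 = 61 left.
April 1933 has 30 days: 61 − 30 = 31 left.
31 days into May 1933 → May 31, 1933.
Adding 600 days from May 31, 1933:
May has 31 days, so 31 − 31 = 0 days remain after May 31, 1933; 600 − 0 = 600 left.
June 1933 has 30 days: 600 − 30 = 570 left.
July 1933 has 31 days: 570 − 31 = 539 left.
August 1933 has 31 days: 539 − 31 = 508 left.
September 1933 has 30 days: 508 − 30 = 478 left.
October 1933 has 31 days: 478 − 31 = 447 left.
November 1933 has 30 days: 447 − 30 = 417 left.
December 1933 has 31 days: 417 − 31 = 386 left.
January 1934 has 31 days: 386 − 31 = 355 left.
February 1934 has 28 days (1934 is not a leap year): 355 − 28 = 327 left.
March 1934 has 31 days: 327 − 31 = 296 left.
April 1934 has 30 days: 296 − 30 = 266 left.
May 1934 has 31 days: 266 − 31 = 235 left.
June 1934 has 30 days: 235 − 30 = 205 left.
July 1934 has 31 days: 205 − 31 = 174 left.
August 1934 has 31 days: 174 − 31 = 143 left.
September 1934 has 30 days: 143 − 30 = 113 left.
October 1934 has 31 days: 113 − 31 = 82 left.
November 1934 has 30 days: 82 − 30 = 52 left.
December 1934 has 31 days: 52 − 31 = 21 left.
21 days into January 1935 → January 21, 1935.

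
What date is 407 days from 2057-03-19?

Counting forward 407 days from March 19, 2057.
March has 31 days, so 31 − 19 = 12 days remain after March 19, 2057; 407 − 12 = 395 left.
April 2057 has 30 days: 395 − 30 = 365 left.
May 2057 has 31 days: 365 − 31 = 334 left.
June 2057 has 30 days: 334 − 30 = 304 left.
July 2057 has 31 days: 304 − 31 = 273 left.
August 2057 has 31 days: 273 − 31 = 242 left.
September 2057 has 30 days: 242 − 30 = 212 left.
October 2057 has 31 days: 212 − 31 = 181 left.
November 2057 has 30 days: 181 − 30 = 151 left.
December 2057 has 31 days: 151 − 31 = 120 left.
January 2058 has 31 days: 120 − 31 = 89 left.
February 2058 has 28 days (2058 is not a leap year): 89 − 28 = 61 left.
March 2058 has 31 days: 61 − 31 = 30 left.
30 days into April 2058 → April 30, 2058.

April 30, 2058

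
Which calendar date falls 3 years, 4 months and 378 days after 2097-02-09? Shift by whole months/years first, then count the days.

Advancing 3 years, 4 months and 378 days from February 9, 2097: first the month/year part, then the days.
+3 years → 2100; month 2 + 4 = 6 → June 2100.
Day 9 is valid in June, giving June 9, 2100.
Now add 378 days from June 9, 2100.
June has 30 days, so 30 − 9 = 21 days remain after June 9, 2100; 378 − 21 = 357 left.
July 2100 has 31 days: 357 − 31 = 326 left.
August 2100 has 31 days: 326 − 31 = 295 left.
September 2100 has 30 days: 295 − 30 = 265 left.
October 2100 has 31 days: 265 − 31 = 234 left.
November 2100 has 30 days: 234 − 30 = 204 left.
December 2100 has 31 days: 204 − 31 = 173 left.
January 2101 has 31 days: 173 − 31 = 142 left.
February 2101 has 28 days (2101 is not a leap year): 142 − 28 = 114 left.
March 2101 has 31 days: 114 − 31 = 83 left.
April 2101 has 30 days: 83 − 30 = 53 left.
May 2101 has 31 days: 53 − 31 = 22 left.
22 days into June 2101 → June 22, 2101.

June 22, 2101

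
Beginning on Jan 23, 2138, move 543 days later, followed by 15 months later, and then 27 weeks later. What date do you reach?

Advancing 543 days from January 23, 2138:
January has 31 days, so 31 − 23 = 8 days remain after January 23, 2138; 543 − 8 = 535 left.
February 2138 has 28 days (2138 is not a leap year): 535 − 28 = 507 left.
March 2138 has 31 days: 507 − 31 = 476 left.
April 2138 has 30 days: 476 − 30 = 446 left.
May 2138 has 31 days: 446 − 31 = 415 left.
June 2138 has 30 days: 415 − 30 = 385 left.
July 2138 has 31 days: 385 − 31 = 354 left.
August 2138 has 31 days: 354 − 31 = 323 left.
September 2138 has 30 days: 323 − 30 = 293 left.
October 2138 has 31 days: 293 − 31 = 262 left.
November 2138 has 30 days: 262 − 30 = 232 left.
December 2138 has 31 days: 232 − 31 = 201 left.
January 2139 has 31 days: 201 − 31 = 170 left.
February 2139 has 28 days (2139 is not a leap year): 170 − 28 = 142 left.
March 2139 has 31 days: 142 − 31 = 111 left.
April 2139 has 30 days: 111 − 30 = 81 left.
May 2139 has 31 days: 81 − 31 = 50 left.
June 2139 has 30 days: 50 − 30 = 20 left.
20 days into July 2139 → July 20, 2139.
Counting forward 15 months from July 20, 2139:
month 7 + 15 = 22, which is month 10 of year 2140 → October 2140.
Day 20 is valid in October, giving October 20, 2140.
Adding 27 weeks (= 189 days) from October 20, 2140:
October has 31 days, so 31 − 20 = 11 days remain after October 20, 2140; 189 − 11 = 178 left.
November 2140 has 30 days: 178 − 30 = 148 left.
December 2140 has 31 days: 148 − 31 = 117 left.
January 2141 has 31 days: 117 − 31 = 86 left.
February 2141 has 28 days (2141 is not a leap year): 86 − 28 = 58 left.
March 2141 has 31 days: 58 − 31 = 27 left.
27 days into April 2141 → April 27, 2141.

April 27, 2141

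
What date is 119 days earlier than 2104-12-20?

August 23, 2104

Going back 119 days from December 20, 2104.
Going back 20 days from December 20, 2104 reaches the end of the previous month; 119 − 20 = 99 left.
November 2104 has 30 days: 99 − 30 = 69 left.
October 2104 has 31 days: 69 − 31 = 38 left.
September 2104 has 30 days: 38 − 30 = 8 left.
August 2104 has 31 days; 31 − 8 = 23 → August 23, 2104.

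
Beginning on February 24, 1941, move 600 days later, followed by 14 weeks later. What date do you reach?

January 23, 1943

Advancing 600 days from February 24, 1941:
February has 28 days, so 28 − 24 = 4 days remain after February 24, 1941; 600 − 4 = 596 left.
March 1941 has 31 days: 596 − 31 = 565 left.
April 1941 has 30 days: 565 − 30 = 535 left.
May 1941 has 31 days: 535 − 31 = 504 left.
June 1941 has 30 days: 504 − 30 = 474 left.
July 1941 has 31 days: 474 − 31 = 443 left.
August 1941 has 31 days: 443 − 31 = 412 left.
September 1941 has 30 days: 412 − 30 = 382 left.
October 1941 has 31 days: 382 − 31 = 351 left.
November 1941 has 30 days: 351 − 30 = 321 left.
December 1941 has 31 days: 321 − 31 = 290 left.
January 1942 has 31 days: 290 − 31 = 259 left.
February 1942 has 28 days (1942 is not a leap year): 259 − 28 = 231 left.
March 1942 has 31 days: 231 − 31 = 200 left.
April 1942 has 30 days: 200 − 30 = 170 left.
May 1942 has 31 days: 170 − 31 = 139 left.
June 1942 has 30 days: 139 − 30 = 109 left.
July 1942 has 31 days: 109 − 31 = 78 left.
August 1942 has 31 days: 78 − 31 = 47 left.
September 1942 has 30 days: 47 − 30 = 17 left.
17 days into October 1942 → October 17, 1942.
Counting forward 14 weeks (= 98 days) from October 17, 1942:
October has 31 days, so 31 − 17 = 14 days remain after October 17, 1942; 98 − 14 = 84 left.
November 1942 has 30 days: 84 − 30 = 54 left.
December 1942 has 31 days: 54 − 31 = 23 left.
23 days into January 1943 → January 23, 1943.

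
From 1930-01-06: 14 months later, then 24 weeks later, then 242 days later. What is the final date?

April 19, 1932

Counting forward 14 months from January 6, 1930:
month 1 + 14 = 15, which is month 3 of year 1931 → March 1931.
Day 6 is valid in March, giving March 6, 1931.
Adding 24 weeks (= 168 days) from March 6, 1931:
March has 31 days, so 31 − 6 = 25 days remain after March 6, 1931; 168 − 25 = 143 left.
April 1931 has 30 days: 143 − 30 = 113 left.
May 1931 has 31 days: 113 − 31 = 82 left.
June 1931 has 30 days: 82 − 30 = 52 left.
July 1931 has 31 days: 52 − 31 = 21 left.
21 days into August 1931 → August 21, 1931.
Adding 242 days from August 21, 1931:
August has 31 days, so 31 − 21 = 10 days remain after August 21, 1931; 242 − 10 = 232 left.
September 1931 has 30 days: 232 − 30 = 202 left.
October 1931 has 31 days: 202 − 31 = 171 left.
November 1931 has 30 days: 171 − 30 = 141 left.
December 1931 has 31 days: 141 − 31 = 110 left.
January 1932 has 31 days: 110 − 31 = 79 left.
February 1932 has 29 days (1932 is a leap year): 79 − 29 = 50 left.
March 1932 has 31 days: 50 − 31 = 19 left.
19 days into April 1932 → April 19, 1932.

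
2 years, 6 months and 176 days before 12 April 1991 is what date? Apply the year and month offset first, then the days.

Counting back 2 years, 6 months and 176 days from April 12, 1991: first the month/year part, then the days.
-2 years → 1989; month 4 − 6 = -2, which is month 10 of year 1988 → October 1988.
Day 12 is valid in October, giving October 12, 1988.
Now subtract 176 days from October 12, 1988.
Going back 12 days from October 12, 1988 reaches the end of the previous month; 176 − 12 = 164 left.
September 1988 has 30 days: 164 − 30 = 134 left.
August 1988 has 31 days: 134 − 31 = 103 left.
July 1988 has 31 days: 103 − 31 = 72 left.
June 1988 has 30 days: 72 − 30 = 42 left.
May 1988 has 31 days: 42 − 31 = 11 left.
April 1988 has 30 days; 30 − 11 = 19 → April 19, 1988.

April 19, 1988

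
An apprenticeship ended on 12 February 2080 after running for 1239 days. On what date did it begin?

Going back 1239 days from February 12, 2080.
Going back 12 days from February 12, 2080 reaches the end of the previous month; 1239 − 12 = 1227 left.
January 2080 has 31 days: 1227 − 31 = 1196 left.
December 2079 has 31 days: 1196 − 31 = 1165 left.
November 2079 has 30 days: 1165 − 30 = 1135 left.
October 2079 has 31 days: 1135 − 31 = 1104 left.
September 2079 has 30 days: 1104 − 30 = 1074 left.
August 2079 has 31 days: 1074 − 31 = 1043 left.
July 2079 has 31 days: 1043 − 31 = 1012 left.
June 2079 has 30 days: 1012 − 30 = 982 left.
May 2079 has 31 days: 982 − 31 = 951 left.
April 2079 has 30 days: 951 − 30 = 921 left.
March 2079 has 31 days: 921 − 31 = 890 left.
February 2079 has 28 days (2079 is not a leap year): 890 − 28 = 862 left.
January 2079 has 31 days: 862 − 31 = 831 left.
December 2078 has 31 days: 831 − 31 = 800 left.
November 2078 has 30 days: 800 − 30 = 770 left.
October 2078 has 31 days: 770 − 31 = 739 left.
September 2078 has 30 days: 739 − 30 = 709 left.
August 2078 has 31 days: 709 − 31 = 678 left.
July 2078 has 31 days: 678 − 31 = 647 left.
June 2078 has 30 days: 647 − 30 = 617 left.
May 2078 has 31 days: 617 − 31 = 586 left.
April 2078 has 30 days: 586 − 30 = 556 left.
March 2078 has 31 days: 556 − 31 = 525 left.
February 2078 has 28 days (2078 is not a leap year): 525 − 28 = 497 left.
January 2078 has 31 days: 497 − 31 = 466 left.
December 2077 has 31 days: 466 − 31 = 435 left.
November 2077 has 30 days: 435 − 30 = 405 left.
October 2077 has 31 days: 405 − 31 = 374 left.
September 2077 has 30 days: 374 − 30 = 344 left.
August 2077 has 31 days: 344 − 31 = 313 left.
July 2077 has 31 days: 313 − 31 = 282 left.
June 2077 has 30 days: 282 − 30 = 252 left.
May 2077 has 31 days: 252 − 31 = 221 left.
April 2077 has 30 days: 221 − 30 = 191 left.
March 2077 has 31 days: 191 − 31 = 160 left.
February 2077 has 28 days (2077 is not a leap year): 160 − 28 = 132 left.
January 2077 has 31 days: 132 − 31 = 101 left.
December 2076 has 31 days: 101 − 31 = 70 left.
November 2076 has 30 days: 70 − 30 = 40 left.
October 2076 has 31 days: 40 − 31 = 9 left.
September 2076 has 30 days; 30 − 9 = 21 → September 21, 2076.

September 21, 2076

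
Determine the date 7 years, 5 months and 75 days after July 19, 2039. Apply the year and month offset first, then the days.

March 4, 2047

Advancing 7 years, 5 months and 75 days from July 19, 2039: first the month/year part, then the days.
+7 years → 2046; month 7 + 5 = 12 → December 2046.
Day 19 is valid in December, giving December 19, 2046.
Now add 75 days from December 19, 2046.
December has 31 days, so 31 − 19 = 12 days remain after December 19, 2046; 75 − 12 = 63 left.
January 2047 has 31 days: 63 − 31 = 32 left.
February 2047 has 28 days (2047 is not a leap year): 32 − 28 = 4 left.
4 days into March 2047 → March 4, 2047.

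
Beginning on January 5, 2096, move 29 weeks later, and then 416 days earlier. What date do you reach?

Counting forward 29 weeks (= 203 days) from January 5, 2096:
January has 31 days, so 31 − 5 = 26 days remain after January 5, 2096; 203 − 26 = 177 left.
February 2096 has 29 days (2096 is a leap year): 177 − 29 = 148 left.
March 2096 has 31 days: 148 − 31 = 117 left.
April 2096 has 30 days: 117 − 30 = 87 left.
May 2096 has 31 days: 87 − 31 = 56 left.
June 2096 has 30 days: 56 − 30 = 26 left.
26 days into July 2096 → July 26, 2096.
Counting back 416 days from July 26, 2096:
Going back 26 days from July 26, 2096 reaches the end of the previous month; 416 − 26 = 390 left.
June 2096 has 30 days: 390 − 30 = 360 left.
May 2096 has 31 days: 360 − 31 = 329 left.
April 2096 has 30 days: 329 − 30 = 299 left.
March 2096 has 31 days: 299 − 31 = 268 left.
February 2096 has 29 days (2096 is a leap year): 268 − 29 = 239 left.
January 2096 has 31 days: 239 − 31 = 208 left.
December 2095 has 31 days: 208 − 31 = 177 left.
November 2095 has 30 days: 177 − 30 = 147 left.
October 2095 has 31 days: 147 − 31 = 116 left.
September 2095 has 30 days: 116 − 30 = 86 left.
August 2095 has 31 days: 86 − 31 = 55 left.
July 2095 has 31 days: 55 − 31 = 24 left.
June 2095 has 30 days; 30 − 24 = 6 → June 6, 2095.

June 6, 2095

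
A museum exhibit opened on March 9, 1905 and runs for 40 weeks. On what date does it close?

Advancing 40 weeks = 280 days from March 9, 1905.
March has 31 days, so 31 − 9 = 22 days remain after March 9, 1905; 280 − 22 = 258 left.
April 1905 has 30 days: 258 − 30 = 228 left.
May 1905 has 31 days: 228 − 31 = 197 left.
June 1905 has 30 days: 197 − 30 = 167 left.
July 1905 has 31 days: 167 − 31 = 136 left.
August 1905 has 31 days: 136 − 31 = 105 left.
September 1905 has 30 days: 105 − 30 = 75 left.
October 1905 has 31 days: 75 − 31 = 44 left.
November 1905 has 30 days: 44 − 30 = 14 left.
14 days into December 1905 → December 14, 1905.

December 14, 1905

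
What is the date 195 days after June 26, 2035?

January 7, 2036

Adding 195 days from June 26, 2035.
June has 30 days, so 30 − 26 = 4 days remain after June 26, 2035; 195 − 4 = 191 left.
July 2035 has 31 days: 191 − 31 = 160 left.
August 2035 has 31 days: 160 − 31 = 129 left.
September 2035 has 30 days: 129 − 30 = 99 left.
October 2035 has 31 days: 99 − 31 = 68 left.
November 2035 has 30 days: 68 − 30 = 38 left.
December 2035 has 31 days: 38 − 31 = 7 left.
7 days into January 2036 → January 7, 2036.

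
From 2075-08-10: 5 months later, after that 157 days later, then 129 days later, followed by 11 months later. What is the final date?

Adding 5 months from August 10, 2075:
month 8 + 5 = 13, which is month 1 of year 2076 → January 2076.
Day 10 is valid in January, giving January 10, 2076.
Adding 157 days from January 10, 2076:
January has 31 days, so 31 − 10 = 21 days remain after January 10, 2076; 157 − 21 = 136 left.
February 2076 has 29 days (2076 is a leap year): 136 − 29 = 107 left.
March 2076 has 31 days: 107 − 31 = 76 left.
April 2076 has 30 days: 76 − 30 = 46 left.
May 2076 has 31 days: 46 − 31 = 15 left.
15 days into June 2076 → June 15, 2076.
Counting forward 129 days from June 15, 2076:
June has 30 days, so 30 − 15 = 15 days remain after June 15, 2076; 129 − 15 = 114 left.
July 2076 has 31 days: 114 − 31 = 83 left.
August 2076 has 31 days: 83 − 31 = 52 left.
September 2076 has 30 days: 52 − 30 = 22 left.
22 days into October 2076 → October 22, 2076.
Counting forward 11 months from October 22, 2076:
month 10 + 11 = 21, which is month 9 of year 2077 → September 2077.
Day 22 is valid in September, giving September 22, 2077.

September 22, 2077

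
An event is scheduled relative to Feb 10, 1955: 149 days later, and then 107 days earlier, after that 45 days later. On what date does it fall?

Adding 149 days from February 10, 1955:
February has 28 days, so 28 − 10 = 18 days remain after February 10, 1955; 149 − 18 = 131 left.
March 1955 has 31 days: 131 − 31 = 100 left.
April 1955 has 30 days: 100 − 30 = 70 left.
May 1955 has 31 days: 70 − 31 = 39 left.
June 1955 has 30 days: 39 − 30 = 9 left.
9 days into July 1955 → July 9, 1955.
Going back 107 days from July 9, 1955:
Going back 9 days from July 9, 1955 reaches the end of the previous month; 107 − 9 = 98 left.
June 1955 has 30 days: 98 − 30 = 68 left.
May 1955 has 31 days: 68 − 31 = 37 left.
April 1955 has 30 days: 37 − 30 = 7 left.
March 1955 has 31 days; 31 − 7 = 24 → March 24, 1955.
Counting forward 45 days from March 24, 1955:
March has 31 days, so 31 − 24 = 7 days remain after March 24, 1955; 45 − 7 = 38 left.
April 1955 has 30 days: 38 − 30 = 8 left.
8 days into May 1955 → May 8, 1955.

May 8, 1955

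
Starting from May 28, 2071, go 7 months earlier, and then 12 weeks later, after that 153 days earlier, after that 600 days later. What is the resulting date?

April 11, 2072

Counting back 7 months from May 28, 2071:
month 5 − 7 = -2, which is month 10 of year 2070 → October 2070.
Day 28 is valid in October, giving October 28, 2070.
Advancing 12 weeks (= 84 days) from October 28, 2070:
October has 31 days, so 31 − 28 = 3 days remain after October 28, 2070; 84 − 3 = 81 left.
November 2070 has 30 days: 81 − 30 = 51 left.
December 2070 has 31 days: 51 − 31 = 20 left.
20 days into January 2071 → January 20, 2071.
Going back 153 days from January 20, 2071:
Going back 20 days from January 20, 2071 reaches the end of the previous month; 153 − 20 = 133 left.
December 2070 has 31 days: 133 − 31 = 102 left.
November 2070 has 30 days: 102 − 30 = 72 left.
October 2070 has 31 days: 72 − 31 = 41 left.
September 2070 has 30 days: 41 − 30 = 11 left.
August 2070 has 31 days; 31 − 11 = 20 → August 20, 2070.
Adding 600 days from August 20, 2070:
August has 31 days, so 31 − 20 = 11 days remain after August 20, 2070; 600 − 11 = 589 left.
September 2070 has 30 days: 589 − 30 = 559 left.
October 2070 has 31 days: 559 − 31 = 528 left.
November 2070 has 30 days: 528 − 30 = 498 left.
December 2070 has 31 days: 498 − 31 = 467 left.
January 2071 has 31 days: 467 − 31 = 436 left.
February 2071 has 28 days (2071 is not a leap year): 436 − 28 = 408 left.
March 2071 has 31 days: 408 − 31 = 377 left.
April 2071 has 30 days: 377 − 30 = 347 left.
May 2071 has 31 days: 347 − 31 = 316 left.
June 2071 has 30 days: 316 − 30 = 286 left.
July 2071 has 31 days: 286 − 31 = 255 left.
August 2071 has 31 days: 255 − 31 = 224 left.
September 2071 has 30 days: 224 − 30 = 194 left.
October 2071 has 31 days: 194 − 31 = 163 left.
November 2071 has 30 days: 163 − 30 = 133 left.
December 2071 has 31 days: 133 − 31 = 102 left.
January 2072 has 31 days: 102 − 31 = 71 left.
February 2072 has 29 days (2072 is a leap year): 71 − 29 = 42 left.
March 2072 has 31 days: 42 − 31 = 11 left.
11 days into April 2072 → April 11, 2072.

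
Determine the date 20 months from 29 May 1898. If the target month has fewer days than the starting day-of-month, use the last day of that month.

Counting forward 20 months from May 29, 1898.
month 5 + 20 = 25, which is month 1 of year 1900 → January 1900.
Day 29 is valid in January, giving January 29, 1900.

January 29, 1900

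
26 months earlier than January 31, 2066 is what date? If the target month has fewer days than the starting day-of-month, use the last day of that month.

Going back 26 months from January 31, 2066.
month 1 − 26 = -25, which is month 11 of year 2063 → November 2063.
November 2063 has only 30 days and the start was day 31, so the date clamps to November 30, 2063.

November 30, 2063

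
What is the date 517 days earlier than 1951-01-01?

August 2, 1949

Going back 517 days from January 1, 1951.
Going back 1 day from January 1, 1951 reaches the end of the previous month; 517 − 1 = 516 left.
December 1950 has 31 days: 516 − 31 = 485 left.
November 1950 has 30 days: 485 − 30 = 455 left.
October 1950 has 31 days: 455 − 31 = 424 left.
September 1950 has 30 days: 424 − 30 = 394 left.
August 1950 has 31 days: 394 − 31 = 363 left.
July 1950 has 31 days: 363 − 31 = 332 left.
June 1950 has 30 days: 332 − 30 = 302 left.
May 1950 has 31 days: 302 − 31 = 271 left.
April 1950 has 30 days: 271 − 30 = 241 left.
March 1950 has 31 days: 241 − 31 = 210 left.
February 1950 has 28 days (1950 is not a leap year): 210 − 28 = 182 left.
January 1950 has 31 days: 182 − 31 = 151 left.
December 1949 has 31 days: 151 − 31 = 120 left.
November 1949 has 30 days: 120 − 30 = 90 left.
October 1949 has 31 days: 90 − 31 = 59 left.
September 1949 has 30 days: 59 − 30 = 29 left.
August 1949 has 31 days; 31 − 29 = 2 → August 2, 1949.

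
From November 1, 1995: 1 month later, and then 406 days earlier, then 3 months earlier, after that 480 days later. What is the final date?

November 13, 1995

Adding 1 month from November 1, 1995:
month 11 + 1 = 12 → December 1995.
Day 1 is valid in December, giving December 1, 1995.
Subtracting 406 days from December 1, 1995:
Going back 1 day from December 1, 1995 reaches the end of the previous month; 406 − 1 = 405 left.
November 1995 has 30 days: 405 − 30 = 375 left.
October 1995 has 31 days: 375 − 31 = 344 left.
September 1995 has 30 days: 344 − 30 = 314 left.
August 1995 has 31 days: 314 − 31 = 283 left.
July 1995 has 31 days: 283 − 31 = 252 left.
June 1995 has 30 days: 252 − 30 = 222 left.
May 1995 has 31 days: 222 − 31 = 191 left.
April 1995 has 30 days: 191 − 30 = 161 left.
March 1995 has 31 days: 161 − 31 = 130 left.
February 1995 has 28 days (1995 is not a leap year): 130 − 28 = 102 left.
January 1995 has 31 days: 102 − 31 = 71 left.
December 1994 has 31 days: 71 − 31 = 40 left.
November 1994 has 30 days: 40 − 30 = 10 left.
October 1994 has 31 days; 31 − 10 = 21 → October 21, 1994.
Going back 3 months from October 21, 1994:
month 10 − 3 = 7 → July 1994.
Day 21 is valid in July, giving July 21, 1994.
Counting forward 480 days from July 21, 1994:
July has 31 days, so 31 − 21 = 10 days remain after July 21, 1994; 480 − 10 = 470 left.
August 1994 has 31 days: 470 − 31 = 439 left.
September 1994 has 30 days: 439 − 30 = 409 left.
October 1994 has 31 days: 409 − 31 = 378 left.
November 1994 has 30 days: 378 − 30 = 348 left.
December 1994 has 31 days: 348 − 31 = 317 left.
January 1995 has 31 days: 317 − 31 = 286 left.
February 1995 has 28 days (1995 is not a leap year): 286 − 28 = 258 left.
March 1995 has 31 days: 258 − 31 = 227 left.
April 1995 has 30 days: 227 − 30 = 197 left.
May 1995 has 31 days: 197 − 31 = 166 left.
June 1995 has 30 days: 166 − 30 = 136 left.
July 1995 has 31 days: 136 − 31 = 105 left.
August 1995 has 31 days: 105 − 31 = 74 left.
September 1995 has 30 days: 74 − 30 = 44 left.
October 1995 has 31 days: 44 − 31 = 13 left.
13 days into November 1995 → November 13, 1995.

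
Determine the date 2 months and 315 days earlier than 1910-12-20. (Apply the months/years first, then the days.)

Going back 2 months and 315 days from December 20, 1910: first the month/year part, then the days.
month 12 − 2 = 10 → October 1910.
Day 20 is valid in October, giving October 20, 1910.
Now subtract 315 days from October 20, 1910.
Going back 20 days from October 20, 1910 reaches the end of the previous month; 315 − 20 = 295 left.
September 1910 has 30 days: 295 − 30 = 265 left.
August 1910 has 31 days: 265 − 31 = 234 left.
July 1910 has 31 days: 234 − 31 = 203 left.
June 1910 has 30 days: 203 − 30 = 173 left.
May 1910 has 31 days: 173 − 31 = 142 left.
April 1910 has 30 days: 142 − 30 = 112 left.
March 1910 has 31 days: 112 − 31 = 81 left.
February 1910 has 28 days (1910 is not a leap year): 81 − 28 = 53 left.
January 1910 has 31 days: 53 − 31 = 22 left.
December 1909 has 31 days; 31 − 22 = 9 → December 9, 1909.

December 9, 1909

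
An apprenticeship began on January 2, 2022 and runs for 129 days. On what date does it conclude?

May 11, 2022

Advancing 129 days from January 2, 2022.
January has 31 days, so 31 − 2 = 29 days remain after January 2, 2022; 129 − 29 = 100 left.
February 2022 has 28 days (2022 is not a leap year): 100 − 28 = 72 left.
March 2022 has 31 days: 72 − 31 = 41 left.
April 2022 has 30 days: 41 − 30 = 11 left.
11 days into May 2022 → May 11, 2022.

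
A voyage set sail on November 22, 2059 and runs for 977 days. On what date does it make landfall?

July 26, 2062

Counting forward 977 days from November 22, 2059.
November has 30 days, so 30 − 22 = 8 days remain after November 22, 2059; 977 − 8 = 969 left.
December 2059 has 31 days: 969 − 31 = 938 left.
January 2060 has 31 days: 938 − 31 = 907 left.
February 2060 has 29 days (2060 is a leap year): 907 − 29 = 878 left.
March 2060 has 31 days: 878 − 31 = 847 left.
April 2060 has 30 days: 847 − 30 = 817 left.
May 2060 has 31 days: 817 − 31 = 786 left.
June 2060 has 30 days: 786 − 30 = 756 left.
July 2060 has 31 days: 756 − 31 = 725 left.
August 2060 has 31 days: 725 − 31 = 694 left.
September 2060 has 30 days: 694 − 30 = 664 left.
October 2060 has 31 days: 664 − 31 = 633 left.
November 2060 has 30 days: 633 − 30 = 603 left.
December 2060 has 31 days: 603 − 31 = 572 left.
January 2061 has 31 days: 572 − 31 = 541 left.
February 2061 has 28 days (2061 is not a leap year): 541 − 28 = 513 left.
March 2061 has 31 days: 513 − 31 = 482 left.
April 2061 has 30 days: 482 − 30 = 452 left.
May 2061 has 31 days: 452 − 31 = 421 left.
June 2061 has 30 days: 421 − 30 = 391 left.
July 2061 has 31 days: 391 − 31 = 360 left.
August 2061 has 31 days: 360 − 31 = 329 left.
September 2061 has 30 days: 329 − 30 = 299 left.
October 2061 has 31 days: 299 − 31 = 268 left.
November 2061 has 30 days: 268 − 30 = 238 left.
December 2061 has 31 days: 238 − 31 = 207 left.
January 2062 has 31 days: 207 − 31 = 176 left.
February 2062 has 28 days (2062 is not a leap year): 176 − 28 = 148 left.
March 2062 has 31 days: 148 − 31 = 117 left.
April 2062 has 30 days: 117 − 30 = 87 left.
May 2062 has 31 days: 87 − 31 = 56 left.
June 2062 has 30 days: 56 − 30 = 26 left.
26 days into July 2062 → July 26, 2062.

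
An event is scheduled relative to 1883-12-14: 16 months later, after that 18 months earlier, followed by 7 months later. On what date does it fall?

Advancing 16 months from December 14, 1883:
month 12 + 16 = 28, which is month 4 of year 1885 → April 1885.
Day 14 is valid in April, giving April 14, 1885.
Counting back 18 months from April 14, 1885:
month 4 − 18 = -14, which is month 10 of year 1883 → October 1883.
Day 14 is valid in October, giving October 14, 1883.
Advancing 7 months from October 14, 1883:
month 10 + 7 = 17, which is month 5 of year 1884 → May 1884.
Day 14 is valid in May, giving May 14, 1884.

May 14, 1884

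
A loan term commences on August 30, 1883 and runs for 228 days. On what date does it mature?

Adding 228 days from August 30, 1883.
August has 31 days, so 31 − 30 = 1 day remains after August 30, 1883; 228 − 1 = 227 left.
September 1883 has 30 days: 227 − 30 = 197 left.
October 1883 has 31 days: 197 − 31 = 166 left.
November 1883 has 30 days: 166 − 30 = 136 left.
December 1883 has 31 days: 136 − 31 = 105 left.
January 1884 has 31 days: 105 − 31 = 74 left.
February 1884 has 29 days (1884 is a leap year): 74 − 29 = 45 left.
March 1884 has 31 days: 45 − 31 = 14 left.
14 days into April 1884 → April 14, 1884.

April 14, 1884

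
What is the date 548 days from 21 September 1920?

March 23, 1922

Counting forward 548 days from September 21, 1920.
September has 30 days, so 30 − 21 = 9 days remain after September 21, 1920; 548 − 9 = 539 left.
October 1920 has 31 days: 539 − 31 = 508 left.
November 1920 has 30 days: 508 − 30 = 478 left.
December 1920 has 31 days: 478 − 31 = 447 left.
January 1921 has 31 days: 447 − 31 = 416 left.
February 1921 has 28 days (1921 is not a leap year): 416 − 28 = 388 left.
March 1921 has 31 days: 388 − 31 = 357 left.
April 1921 has 30 days: 357 − 30 = 327 left.
May 1921 has 31 days: 327 − 31 = 296 left.
June 1921 has 30 days: 296 − 30 = 266 left.
July 1921 has 31 days: 266 − 31 = 235 left.
August 1921 has 31 days: 235 − 31 = 204 left.
September 1921 has 30 days: 204 − 30 = 174 left.
October 1921 has 31 days: 174 − 31 = 143 left.
November 1921 has 30 days: 143 − 30 = 113 left.
December 1921 has 31 days: 113 − 31 = 82 left.
January 1922 has 31 days: 82 − 31 = 51 left.
February 1922 has 28 days (1922 is not a leap year): 51 − 28 = 23 left.
23 days into March 1922 → March 23, 1922.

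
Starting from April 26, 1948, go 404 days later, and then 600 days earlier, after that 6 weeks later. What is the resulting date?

November 24, 1947

Advancing 404 days from April 26, 1948:
April has 30 days, so 30 − 26 = 4 days remain after April 26, 1948; 404 − 4 = 400 left.
May 1948 has 31 days: 400 − 31 = 369 left.
June 1948 has 30 days: 369 − 30 = 339 left.
July 1948 has 31 days: 339 − 31 = 308 left.
August 1948 has 31 days: 308 − 31 = 277 left.
September 1948 has 30 days: 277 − 30 = 247 left.
October 1948 has 31 days: 247 − 31 = 216 left.
November 1948 has 30 days: 216 − 30 = 186 left.
December 1948 has 31 days: 186 − 31 = 155 left.
January 1949 has 31 days: 155 − 31 = 124 left.
February 1949 has 28 days (1949 is not a leap year): 124 − 28 = 96 left.
March 1949 has 31 days: 96 − 31 = 65 left.
April 1949 has 30 days: 65 − 30 = 35 left.
May 1949 has 31 days: 35 − 31 = 4 left.
4 days into June 1949 → June 4, 1949.
Going back 600 days from June 4, 1949:
Going back 4 days from June 4, 1949 reaches the end of the previous month; 600 − 4 = 596 left.
May 1949 has 31 days: 596 − 31 = 565 left.
April 1949 has 30 days: 565 − 30 = 535 left.
March 1949 has 31 days: 535 − 31 = 504 left.
February 1949 has 28 days (1949 is not a leap year): 504 − 28 = 476 left.
January 1949 has 31 days: 476 − 31 = 445 left.
December 1948 has 31 days: 445 − 31 = 414 left.
November 1948 has 30 days: 414 − 30 = 384 left.
October 1948 has 31 days: 384 − 31 = 353 left.
September 1948 has 30 days: 353 − 30 = 323 left.
August 1948 has 31 days: 323 − 31 = 292 left.
July 1948 has 31 days: 292 − 31 = 261 left.
June 1948 has 30 days: 261 − 30 = 231 left.
May 1948 has 31 days: 231 − 31 = 200 left.
April 1948 has 30 days: 200 − 30 = 170 left.
March 1948 has 31 days: 170 − 31 = 139 left.
February 1948 has 29 days (1948 is a leap year): 139 − 29 = 110 left.
January 1948 has 31 days: 110 − 31 = 79 left.
December 1947 has 31 days: 79 − 31 = 48 left.
November 1947 has 30 days: 48 − 30 = 18 left.
October 1947 has 31 days; 31 − 18 = 13 → October 13, 1947.
Counting forward 6 weeks (= 42 days) from October 13, 1947:
October has 31 days, so 31 − 13 = 18 days remain after October 13, 1947; 42 − 18 = 24 left.
24 days into November 1947 → November 24, 1947.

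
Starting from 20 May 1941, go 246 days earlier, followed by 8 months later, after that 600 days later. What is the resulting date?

Going back 246 days from May 20, 1941:
Going back 20 days from May 20, 1941 reaches the end of the previous month; 246 − 20 = 226 left.
April 1941 has 30 days: 226 − 30 = 196 left.
March 1941 has 31 days: 196 − 31 = 165 left.
February 1941 has 28 days (1941 is not a leap year): 165 − 28 = 137 left.
January 1941 has 31 days: 137 − 31 = 106 left.
December 1940 has 31 days: 106 − 31 = 75 left.
November 1940 has 30 days: 75 − 30 = 45 left.
October 1940 has 31 days: 45 − 31 = 14 left.
September 1940 has 30 days; 30 − 14 = 16 → September 16, 1940.
Adding 8 months from September 16, 1940:
month 9 + 8 = 17, which is month 5 of year 1941 → May 1941.
Day 16 is valid in May, giving May 16, 1941.
Adding 600 days from May 16, 1941:
May has 31 days, so 31 − 16 = 15 days remain after May 16, 1941; 600 − 15 = 585 left.
June 1941 has 30 days: 585 − 30 = 555 left.
July 1941 has 31 days: 555 − 31 = 524 left.
August 1941 has 31 days: 524 − 31 = 493 left.
September 1941 has 30 days: 493 − 30 = 463 left.
October 1941 has 31 days: 463 − 31 = 432 left.
November 1941 has 30 days: 432 − 30 = 402 left.
December 1941 has 31 days: 402 − 31 = 371 left.
January 1942 has 31 days: 371 − 31 = 340 left.
February 1942 has 28 days (1942 is not a leap year): 340 − 28 = 312 left.
March 1942 has 31 days: 312 − 31 = 281 left.
April 1942 has 30 days: 281 − 30 = 251 left.
May 1942 has 31 days: 251 − 31 = 220 left.
June 1942 has 30 days: 220 − 30 = 190 left.
July 1942 has 31 days: 190 − 31 = 159 left.
August 1942 has 31 days: 159 − 31 = 128 left.
September 1942 has 30 days: 128 − 30 = 98 left.
October 1942 has 31 days: 98 − 31 = 67 left.
November 1942 has 30 days: 67 − 30 = 37 left.
December 1942 has 31 days: 37 − 31 = 6 left.
6 days into January 1943 → January 6, 1943.

January 6, 1943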